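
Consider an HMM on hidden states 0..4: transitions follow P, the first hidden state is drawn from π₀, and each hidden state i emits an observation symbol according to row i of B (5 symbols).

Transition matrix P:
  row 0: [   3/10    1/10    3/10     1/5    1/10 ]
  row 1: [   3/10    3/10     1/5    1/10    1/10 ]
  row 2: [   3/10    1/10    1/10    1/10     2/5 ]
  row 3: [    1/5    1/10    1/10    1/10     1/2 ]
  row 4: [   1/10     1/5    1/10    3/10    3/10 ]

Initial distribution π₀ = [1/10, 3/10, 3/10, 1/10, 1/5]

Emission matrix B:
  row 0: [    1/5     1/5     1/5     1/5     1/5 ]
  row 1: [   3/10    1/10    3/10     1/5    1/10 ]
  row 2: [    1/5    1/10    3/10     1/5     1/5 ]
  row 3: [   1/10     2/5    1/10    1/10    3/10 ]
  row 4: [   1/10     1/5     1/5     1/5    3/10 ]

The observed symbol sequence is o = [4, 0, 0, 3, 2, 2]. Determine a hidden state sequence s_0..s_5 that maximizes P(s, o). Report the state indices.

t=0: δ = [2.000e-02, 3.000e-02, 6.000e-02, 3.000e-02, 6.000e-02]  (obs o_0=4)
t=1: δ = [3.600e-03, 3.600e-03, 1.200e-03, 1.800e-03, 2.400e-03]  ψ = [2, 4, 0, 4, 2]  (obs o_1=0)
t=2: δ = [2.160e-04, 3.240e-04, 2.160e-04, 7.200e-05, 9.000e-05]  ψ = [0, 1, 0, 0, 3]  (obs o_2=0)
t=3: δ = [1.944e-05, 1.944e-05, 1.296e-05, 4.320e-06, 1.728e-05]  ψ = [1, 1, 0, 0, 2]  (obs o_3=3)
t=4: δ = [1.166e-06, 1.750e-06, 1.750e-06, 5.184e-07, 1.037e-06]  ψ = [0, 1, 0, 4, 2]  (obs o_4=2)
t=5: δ = [1.050e-07, 1.575e-07, 1.050e-07, 3.110e-08, 1.400e-07]  ψ = [1, 1, 0, 4, 2]  (obs o_5=2)
backtrack: best end state = 1; path = [4, 1, 1, 1, 1, 1]

path = [4, 1, 1, 1, 1, 1]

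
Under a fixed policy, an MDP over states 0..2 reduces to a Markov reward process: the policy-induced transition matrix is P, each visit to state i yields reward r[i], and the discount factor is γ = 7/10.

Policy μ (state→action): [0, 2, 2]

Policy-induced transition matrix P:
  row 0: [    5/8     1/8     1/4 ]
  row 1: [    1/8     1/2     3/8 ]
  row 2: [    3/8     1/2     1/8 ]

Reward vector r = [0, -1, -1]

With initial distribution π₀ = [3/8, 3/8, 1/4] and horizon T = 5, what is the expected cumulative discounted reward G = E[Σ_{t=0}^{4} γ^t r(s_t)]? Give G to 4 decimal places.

t=0: π = [0.3750, 0.3750, 0.2500], E[r] = -0.6250, γ^t·E[r] = -0.625000, running G = -0.625000
t=1: π = [0.3750, 0.3594, 0.2656], E[r] = -0.6250, γ^t·E[r] = -0.437500, running G = -1.062500
t=2: π = [0.3789, 0.3594, 0.2617], E[r] = -0.6211, γ^t·E[r] = -0.304336, running G = -1.366836
t=3: π = [0.3799, 0.3579, 0.2622], E[r] = -0.6201, γ^t·E[r] = -0.212700, running G = -1.579536
t=4: π = [0.3805, 0.3575, 0.2620], E[r] = -0.6195, γ^t·E[r] = -0.148744, running G = -1.728280

G = -1.7283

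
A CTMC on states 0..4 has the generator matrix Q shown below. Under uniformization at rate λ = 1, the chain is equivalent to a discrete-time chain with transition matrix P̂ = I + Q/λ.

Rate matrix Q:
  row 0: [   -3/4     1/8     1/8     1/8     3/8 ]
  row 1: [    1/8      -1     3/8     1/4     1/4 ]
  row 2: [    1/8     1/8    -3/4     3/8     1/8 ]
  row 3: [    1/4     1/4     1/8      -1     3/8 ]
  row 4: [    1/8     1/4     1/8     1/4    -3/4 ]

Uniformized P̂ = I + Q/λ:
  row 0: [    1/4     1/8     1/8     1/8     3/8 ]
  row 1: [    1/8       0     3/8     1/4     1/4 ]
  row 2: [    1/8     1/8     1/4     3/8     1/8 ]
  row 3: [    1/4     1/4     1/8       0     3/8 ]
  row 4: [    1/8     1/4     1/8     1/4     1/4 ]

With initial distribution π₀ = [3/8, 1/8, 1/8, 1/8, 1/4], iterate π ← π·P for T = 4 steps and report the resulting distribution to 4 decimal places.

t=0: π = [0.3750, 0.1250, 0.1250, 0.1250, 0.2500]
t=1: π = [0.1875, 0.1563, 0.1719, 0.1875, 0.2969]
t=2: π = [0.1719, 0.1660, 0.1855, 0.2012, 0.2754]
t=3: π = [0.1716, 0.1638, 0.1897, 0.2014, 0.2734]
t=4: π = [0.1716, 0.1639, 0.1897, 0.2019, 0.2729]

π = [0.1716, 0.1639, 0.1897, 0.2019, 0.2729]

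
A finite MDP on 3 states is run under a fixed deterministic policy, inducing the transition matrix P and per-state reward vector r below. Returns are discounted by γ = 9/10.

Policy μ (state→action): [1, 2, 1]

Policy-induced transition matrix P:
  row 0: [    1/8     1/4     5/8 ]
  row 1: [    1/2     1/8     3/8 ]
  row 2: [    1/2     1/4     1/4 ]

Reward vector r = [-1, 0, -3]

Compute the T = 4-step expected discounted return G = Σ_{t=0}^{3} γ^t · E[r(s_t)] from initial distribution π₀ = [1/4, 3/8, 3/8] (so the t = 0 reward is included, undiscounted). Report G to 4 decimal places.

t=0: π = [0.2500, 0.3750, 0.3750], E[r] = -1.3750, γ^t·E[r] = -1.375000, running G = -1.375000
t=1: π = [0.4063, 0.2031, 0.3906], E[r] = -1.5781, γ^t·E[r] = -1.420313, running G = -2.795313
t=2: π = [0.3477, 0.2246, 0.4277], E[r] = -1.6309, γ^t·E[r] = -1.320996, running G = -4.116309
t=3: π = [0.3696, 0.2219, 0.4084], E[r] = -1.5950, γ^t·E[r] = -1.162734, running G = -5.279042

G = -5.2790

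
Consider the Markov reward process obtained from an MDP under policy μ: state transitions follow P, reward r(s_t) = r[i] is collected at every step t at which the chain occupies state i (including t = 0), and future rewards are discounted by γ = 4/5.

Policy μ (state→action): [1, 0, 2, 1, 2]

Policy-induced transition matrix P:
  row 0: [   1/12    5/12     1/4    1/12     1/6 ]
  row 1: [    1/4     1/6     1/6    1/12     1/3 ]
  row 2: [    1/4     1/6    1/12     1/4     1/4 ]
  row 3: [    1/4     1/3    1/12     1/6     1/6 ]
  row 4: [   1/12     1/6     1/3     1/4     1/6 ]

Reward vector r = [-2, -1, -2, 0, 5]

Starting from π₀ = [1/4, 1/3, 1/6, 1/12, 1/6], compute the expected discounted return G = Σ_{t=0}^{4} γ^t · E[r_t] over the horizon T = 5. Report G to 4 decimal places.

G = 0.0203

t=0: π = [0.2500, 0.3333, 0.1667, 0.0833, 0.1667], E[r] = -0.3333, γ^t·E[r] = -0.333333, running G = -0.333333
t=1: π = [0.1806, 0.2431, 0.1944, 0.1458, 0.2361], E[r] = 0.1875, γ^t·E[r] = 0.150000, running G = -0.183333
t=2: π = [0.1806, 0.2361, 0.1927, 0.1672, 0.2234], E[r] = 0.1343, γ^t·E[r] = 0.085926, running G = -0.097407
t=3: π = [0.1827, 0.2397, 0.1889, 0.1666, 0.2221], E[r] = 0.1275, γ^t·E[r] = 0.065259, running G = -0.032148
t=4: π = [0.1825, 0.2401, 0.1893, 0.1657, 0.2224], E[r] = 0.1281, γ^t·E[r] = 0.052454, running G = 0.020306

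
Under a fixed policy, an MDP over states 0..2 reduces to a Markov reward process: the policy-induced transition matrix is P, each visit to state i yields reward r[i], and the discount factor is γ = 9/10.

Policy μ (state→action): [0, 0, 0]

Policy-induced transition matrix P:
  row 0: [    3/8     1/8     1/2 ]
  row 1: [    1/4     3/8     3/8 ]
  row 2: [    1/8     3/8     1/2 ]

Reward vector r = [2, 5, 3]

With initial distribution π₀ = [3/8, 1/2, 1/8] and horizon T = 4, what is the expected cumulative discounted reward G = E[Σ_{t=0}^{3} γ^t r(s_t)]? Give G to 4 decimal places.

G = 11.8039

t=0: π = [0.3750, 0.5000, 0.1250], E[r] = 3.6250, γ^t·E[r] = 3.625000, running G = 3.625000
t=1: π = [0.2813, 0.2813, 0.4375], E[r] = 3.2813, γ^t·E[r] = 2.953125, running G = 6.578125
t=2: π = [0.2305, 0.3047, 0.4648], E[r] = 3.3789, γ^t·E[r] = 2.736914, running G = 9.315039
t=3: π = [0.2207, 0.3174, 0.4619], E[r] = 3.4141, γ^t·E[r] = 2.488852, running G = 11.803891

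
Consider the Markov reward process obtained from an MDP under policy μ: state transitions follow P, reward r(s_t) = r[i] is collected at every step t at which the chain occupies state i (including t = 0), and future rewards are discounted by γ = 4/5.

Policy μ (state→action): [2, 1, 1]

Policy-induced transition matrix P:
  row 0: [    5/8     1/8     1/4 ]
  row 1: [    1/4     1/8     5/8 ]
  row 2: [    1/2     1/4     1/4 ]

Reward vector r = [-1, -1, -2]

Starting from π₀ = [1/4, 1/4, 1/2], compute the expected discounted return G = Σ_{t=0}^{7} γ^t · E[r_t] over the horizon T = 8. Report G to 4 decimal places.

t=0: π = [0.2500, 0.2500, 0.5000], E[r] = -1.5000, γ^t·E[r] = -1.500000, running G = -1.500000
t=1: π = [0.4688, 0.1875, 0.3438], E[r] = -1.3438, γ^t·E[r] = -1.075000, running G = -2.575000
t=2: π = [0.5117, 0.1680, 0.3203], E[r] = -1.3203, γ^t·E[r] = -0.845000, running G = -3.420000
t=3: π = [0.5220, 0.1650, 0.3130], E[r] = -1.3130, γ^t·E[r] = -0.672250, running G = -4.092250
t=4: π = [0.5240, 0.1641, 0.3119], E[r] = -1.3119, γ^t·E[r] = -0.537350, running G = -4.629600
t=5: π = [0.5245, 0.1640, 0.3115], E[r] = -1.3115, γ^t·E[r] = -0.429768, running G = -5.059368
t=6: π = [0.5246, 0.1639, 0.3115], E[r] = -1.3115, γ^t·E[r] = -0.343801, running G = -5.403168
t=7: π = [0.5246, 0.1639, 0.3115], E[r] = -1.3115, γ^t·E[r] = -0.275037, running G = -5.678205

G = -5.6782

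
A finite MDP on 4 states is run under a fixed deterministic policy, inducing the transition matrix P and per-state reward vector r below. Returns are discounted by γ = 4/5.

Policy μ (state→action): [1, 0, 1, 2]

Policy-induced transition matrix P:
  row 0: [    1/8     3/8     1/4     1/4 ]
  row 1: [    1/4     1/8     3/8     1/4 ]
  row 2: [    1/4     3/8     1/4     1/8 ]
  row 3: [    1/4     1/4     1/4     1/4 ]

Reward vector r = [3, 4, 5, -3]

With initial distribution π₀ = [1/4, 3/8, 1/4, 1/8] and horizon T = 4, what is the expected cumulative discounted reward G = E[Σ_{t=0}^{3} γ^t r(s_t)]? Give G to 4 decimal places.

G = 8.1186

t=0: π = [0.2500, 0.3750, 0.2500, 0.1250], E[r] = 3.1250, γ^t·E[r] = 3.125000, running G = 3.125000
t=1: π = [0.2188, 0.2656, 0.2969, 0.2188], E[r] = 2.5469, γ^t·E[r] = 2.037500, running G = 5.162500
t=2: π = [0.2227, 0.2813, 0.2832, 0.2129], E[r] = 2.5703, γ^t·E[r] = 1.645000, running G = 6.807500
t=3: π = [0.2222, 0.2781, 0.2852, 0.2146], E[r] = 2.5608, γ^t·E[r] = 1.311125, running G = 8.118625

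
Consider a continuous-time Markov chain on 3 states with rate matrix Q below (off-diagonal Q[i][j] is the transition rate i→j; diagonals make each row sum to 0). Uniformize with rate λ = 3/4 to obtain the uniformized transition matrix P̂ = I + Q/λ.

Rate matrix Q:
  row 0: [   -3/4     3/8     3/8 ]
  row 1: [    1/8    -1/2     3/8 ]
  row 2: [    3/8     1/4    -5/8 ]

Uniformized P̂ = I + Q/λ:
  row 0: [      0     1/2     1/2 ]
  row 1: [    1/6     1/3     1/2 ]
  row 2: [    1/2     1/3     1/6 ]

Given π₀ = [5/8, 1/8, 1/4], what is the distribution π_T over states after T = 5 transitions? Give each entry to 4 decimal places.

t=0: π = [0.6250, 0.1250, 0.2500]
t=1: π = [0.1458, 0.4375, 0.4167]
t=2: π = [0.2813, 0.3576, 0.3611]
t=3: π = [0.2402, 0.3802, 0.3796]
t=4: π = [0.2532, 0.3734, 0.3735]
t=5: π = [0.2490, 0.3755, 0.3755]

π = [0.2490, 0.3755, 0.3755]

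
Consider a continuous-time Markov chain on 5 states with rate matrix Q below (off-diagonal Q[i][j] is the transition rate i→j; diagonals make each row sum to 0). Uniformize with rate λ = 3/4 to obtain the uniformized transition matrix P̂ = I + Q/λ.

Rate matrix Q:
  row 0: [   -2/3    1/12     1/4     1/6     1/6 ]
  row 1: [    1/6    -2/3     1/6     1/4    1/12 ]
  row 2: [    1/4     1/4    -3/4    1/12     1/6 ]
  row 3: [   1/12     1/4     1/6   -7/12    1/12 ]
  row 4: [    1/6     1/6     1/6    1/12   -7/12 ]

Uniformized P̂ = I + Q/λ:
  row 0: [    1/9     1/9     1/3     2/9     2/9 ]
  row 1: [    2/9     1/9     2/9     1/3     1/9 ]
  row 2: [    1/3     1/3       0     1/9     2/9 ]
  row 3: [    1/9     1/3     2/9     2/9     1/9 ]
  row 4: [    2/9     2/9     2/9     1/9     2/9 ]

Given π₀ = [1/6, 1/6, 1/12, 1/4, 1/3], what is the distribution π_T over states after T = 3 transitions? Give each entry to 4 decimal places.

π = [0.1984, 0.2187, 0.2020, 0.2060, 0.1749]

t=0: π = [0.1667, 0.1667, 0.0833, 0.2500, 0.3333]
t=1: π = [0.1852, 0.2222, 0.2222, 0.1944, 0.1759]
t=2: π = [0.2047, 0.2233, 0.1934, 0.2027, 0.1759]
t=3: π = [0.1984, 0.2187, 0.2020, 0.2060, 0.1749]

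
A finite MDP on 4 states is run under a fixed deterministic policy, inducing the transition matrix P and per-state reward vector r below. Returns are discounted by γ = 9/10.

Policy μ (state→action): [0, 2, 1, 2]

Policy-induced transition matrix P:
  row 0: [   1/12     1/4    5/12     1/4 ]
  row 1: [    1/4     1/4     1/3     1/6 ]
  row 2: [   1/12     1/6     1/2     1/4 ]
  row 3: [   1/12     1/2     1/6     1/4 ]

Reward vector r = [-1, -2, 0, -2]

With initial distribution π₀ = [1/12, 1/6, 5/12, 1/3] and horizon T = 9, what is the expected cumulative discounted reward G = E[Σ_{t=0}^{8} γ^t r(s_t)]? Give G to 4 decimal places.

G = -6.9499

t=0: π = [0.0833, 0.1667, 0.4167, 0.3333], E[r] = -1.0833, γ^t·E[r] = -1.083333, running G = -1.083333
t=1: π = [0.1111, 0.2986, 0.3542, 0.2361], E[r] = -1.1806, γ^t·E[r] = -1.062500, running G = -2.145833
t=2: π = [0.1331, 0.2795, 0.3623, 0.2251], E[r] = -1.1424, γ^t·E[r] = -0.925313, running G = -3.071146
t=3: π = [0.1299, 0.2761, 0.3673, 0.2267], E[r] = -1.1355, γ^t·E[r] = -0.827789, running G = -3.898935
t=4: π = [0.1293, 0.2761, 0.3676, 0.2270], E[r] = -1.1355, γ^t·E[r] = -0.744984, running G = -4.643919
t=5: π = [0.1293, 0.2761, 0.3675, 0.2270], E[r] = -1.1356, γ^t·E[r] = -0.670540, running G = -5.314458
t=6: π = [0.1294, 0.2761, 0.3675, 0.2270], E[r] = -1.1356, γ^t·E[r] = -0.603490, running G = -5.917948
t=7: π = [0.1294, 0.2761, 0.3675, 0.2270], E[r] = -1.1356, γ^t·E[r] = -0.543141, running G = -6.461089
t=8: π = [0.1294, 0.2761, 0.3675, 0.2270], E[r] = -1.1356, γ^t·E[r] = -0.488827, running G = -6.949916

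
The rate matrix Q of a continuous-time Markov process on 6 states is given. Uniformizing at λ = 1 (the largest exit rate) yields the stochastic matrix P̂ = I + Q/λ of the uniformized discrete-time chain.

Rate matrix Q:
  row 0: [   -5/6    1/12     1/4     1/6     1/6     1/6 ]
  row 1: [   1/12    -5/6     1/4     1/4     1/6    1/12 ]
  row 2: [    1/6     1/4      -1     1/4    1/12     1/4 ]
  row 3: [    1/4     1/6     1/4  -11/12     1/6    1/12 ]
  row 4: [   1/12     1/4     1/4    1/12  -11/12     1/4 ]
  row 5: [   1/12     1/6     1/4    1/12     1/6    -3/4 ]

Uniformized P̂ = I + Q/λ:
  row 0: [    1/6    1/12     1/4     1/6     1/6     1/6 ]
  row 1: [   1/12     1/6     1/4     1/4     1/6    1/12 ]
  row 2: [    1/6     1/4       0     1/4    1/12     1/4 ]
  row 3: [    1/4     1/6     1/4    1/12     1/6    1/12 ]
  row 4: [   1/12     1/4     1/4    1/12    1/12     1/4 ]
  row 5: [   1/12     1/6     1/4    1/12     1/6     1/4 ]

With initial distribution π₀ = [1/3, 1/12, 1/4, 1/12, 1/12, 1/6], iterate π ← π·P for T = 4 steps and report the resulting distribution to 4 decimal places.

π = [0.1379, 0.1833, 0.2002, 0.1586, 0.1386, 0.1814]

t=0: π = [0.3333, 0.0833, 0.2500, 0.0833, 0.0833, 0.1667]
t=1: π = [0.1458, 0.1667, 0.1875, 0.1667, 0.1389, 0.1944]
t=2: π = [0.1389, 0.1817, 0.2031, 0.1545, 0.1395, 0.1823]
t=3: π = [0.1376, 0.1836, 0.1992, 0.1590, 0.1381, 0.1824]
t=4: π = [0.1379, 0.1833, 0.2002, 0.1586, 0.1386, 0.1814]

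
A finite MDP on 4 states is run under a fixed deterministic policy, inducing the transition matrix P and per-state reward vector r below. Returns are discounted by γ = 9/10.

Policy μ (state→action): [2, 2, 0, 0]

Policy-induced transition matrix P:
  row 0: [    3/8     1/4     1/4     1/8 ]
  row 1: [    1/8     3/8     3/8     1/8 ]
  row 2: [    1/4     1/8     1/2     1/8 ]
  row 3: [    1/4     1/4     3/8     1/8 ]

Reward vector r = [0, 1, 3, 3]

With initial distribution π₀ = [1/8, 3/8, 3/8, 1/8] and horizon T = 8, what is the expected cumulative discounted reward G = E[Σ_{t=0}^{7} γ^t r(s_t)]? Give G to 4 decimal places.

t=0: π = [0.1250, 0.3750, 0.3750, 0.1250], E[r] = 1.8750, γ^t·E[r] = 1.875000, running G = 1.875000
t=1: π = [0.2188, 0.2500, 0.4063, 0.1250], E[r] = 1.8438, γ^t·E[r] = 1.659375, running G = 3.534375
t=2: π = [0.2461, 0.2305, 0.3984, 0.1250], E[r] = 1.8008, γ^t·E[r] = 1.458633, running G = 4.993008
t=3: π = [0.2520, 0.2290, 0.3940, 0.1250], E[r] = 1.7861, γ^t·E[r] = 1.302091, running G = 6.295099
t=4: π = [0.2529, 0.2294, 0.3928, 0.1250], E[r] = 1.7827, γ^t·E[r] = 1.169599, running G = 7.464698
t=5: π = [0.2529, 0.2296, 0.3925, 0.1250], E[r] = 1.7820, γ^t·E[r] = 1.052274, running G = 8.516972
t=6: π = [0.2529, 0.2296, 0.3924, 0.1250], E[r] = 1.7820, γ^t·E[r] = 0.947010, running G = 9.463983
t=7: π = [0.2529, 0.2296, 0.3924, 0.1250], E[r] = 1.7820, γ^t·E[r] = 0.852311, running G = 10.316293

G = 10.3163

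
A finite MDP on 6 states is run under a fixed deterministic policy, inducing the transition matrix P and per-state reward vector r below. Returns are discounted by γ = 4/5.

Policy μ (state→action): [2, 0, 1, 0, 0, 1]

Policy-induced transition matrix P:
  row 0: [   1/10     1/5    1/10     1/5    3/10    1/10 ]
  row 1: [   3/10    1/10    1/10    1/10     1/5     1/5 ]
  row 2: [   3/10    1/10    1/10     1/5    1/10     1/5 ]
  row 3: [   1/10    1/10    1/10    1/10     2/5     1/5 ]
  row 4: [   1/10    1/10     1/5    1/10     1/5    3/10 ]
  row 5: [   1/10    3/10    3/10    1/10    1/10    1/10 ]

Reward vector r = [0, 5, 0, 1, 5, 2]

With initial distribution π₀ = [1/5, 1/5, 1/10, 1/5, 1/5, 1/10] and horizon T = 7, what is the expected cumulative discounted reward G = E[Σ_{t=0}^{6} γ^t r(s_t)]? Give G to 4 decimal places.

G = 9.3055

t=0: π = [0.2000, 0.2000, 0.1000, 0.2000, 0.2000, 0.1000], E[r] = 2.4000, γ^t·E[r] = 2.400000, running G = 2.400000
t=1: π = [0.1600, 0.1400, 0.1400, 0.1300, 0.2400, 0.1900], E[r] = 2.4100, γ^t·E[r] = 1.928000, running G = 4.328000
t=2: π = [0.1560, 0.1540, 0.1620, 0.1300, 0.2090, 0.1890], E[r] = 2.3230, γ^t·E[r] = 1.486720, running G = 5.814720
t=3: π = [0.1632, 0.1534, 0.1587, 0.1318, 0.2065, 0.1864], E[r] = 2.3041, γ^t·E[r] = 1.179699, running G = 6.994419
t=4: π = [0.1624, 0.1536, 0.1579, 0.1322, 0.2082, 0.1857], E[r] = 2.3124, γ^t·E[r] = 0.947167, running G = 7.941586
t=5: π = [0.1623, 0.1534, 0.1580, 0.1320, 0.2083, 0.1860], E[r] = 2.3125, γ^t·E[r] = 0.757772, running G = 8.699359
t=6: π = [0.1623, 0.1534, 0.1580, 0.1320, 0.2082, 0.1860], E[r] = 2.3124, γ^t·E[r] = 0.606180, running G = 9.305539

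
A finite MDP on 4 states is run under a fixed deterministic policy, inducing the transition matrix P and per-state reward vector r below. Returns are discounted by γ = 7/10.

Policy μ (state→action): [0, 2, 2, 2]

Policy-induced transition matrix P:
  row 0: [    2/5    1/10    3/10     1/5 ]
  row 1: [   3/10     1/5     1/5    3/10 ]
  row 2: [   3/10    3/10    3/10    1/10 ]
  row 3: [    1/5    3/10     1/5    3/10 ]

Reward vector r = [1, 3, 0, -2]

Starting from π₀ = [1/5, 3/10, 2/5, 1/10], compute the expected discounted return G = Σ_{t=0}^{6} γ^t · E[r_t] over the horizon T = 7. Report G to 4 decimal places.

t=0: π = [0.2000, 0.3000, 0.4000, 0.1000], E[r] = 0.9000, γ^t·E[r] = 0.900000, running G = 0.900000
t=1: π = [0.3100, 0.2300, 0.2600, 0.2000], E[r] = 0.6000, γ^t·E[r] = 0.420000, running G = 1.320000
t=2: π = [0.3110, 0.2150, 0.2570, 0.2170], E[r] = 0.5220, γ^t·E[r] = 0.255780, running G = 1.575780
t=3: π = [0.3094, 0.2163, 0.2568, 0.2175], E[r] = 0.5233, γ^t·E[r] = 0.179492, running G = 1.755272
t=4: π = [0.3092, 0.2165, 0.2566, 0.2177], E[r] = 0.5233, γ^t·E[r] = 0.125635, running G = 1.880907
t=5: π = [0.3091, 0.2165, 0.2566, 0.2178], E[r] = 0.5232, γ^t·E[r] = 0.087930, running G = 1.968836
t=6: π = [0.3091, 0.2165, 0.2566, 0.2178], E[r] = 0.5232, γ^t·E[r] = 0.061549, running G = 2.030386

G = 2.0304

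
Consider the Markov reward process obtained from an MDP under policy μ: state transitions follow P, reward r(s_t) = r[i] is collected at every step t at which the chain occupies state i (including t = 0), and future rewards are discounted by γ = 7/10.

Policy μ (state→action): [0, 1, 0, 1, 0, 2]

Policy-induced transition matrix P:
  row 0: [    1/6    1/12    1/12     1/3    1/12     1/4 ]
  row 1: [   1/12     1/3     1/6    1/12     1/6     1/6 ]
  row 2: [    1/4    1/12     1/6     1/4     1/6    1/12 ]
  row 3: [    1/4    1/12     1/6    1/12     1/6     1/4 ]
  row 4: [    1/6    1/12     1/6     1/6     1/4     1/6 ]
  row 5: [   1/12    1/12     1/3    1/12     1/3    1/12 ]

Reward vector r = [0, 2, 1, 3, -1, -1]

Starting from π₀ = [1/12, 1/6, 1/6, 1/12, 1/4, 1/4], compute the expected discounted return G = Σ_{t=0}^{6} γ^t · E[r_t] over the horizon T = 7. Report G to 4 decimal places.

G = 1.3928

t=0: π = [0.0833, 0.1667, 0.1667, 0.0833, 0.2500, 0.2500], E[r] = 0.2500, γ^t·E[r] = 0.250000, running G = 0.250000
t=1: π = [0.1528, 0.1250, 0.2014, 0.1528, 0.2222, 0.1458], E[r] = 0.5417, γ^t·E[r] = 0.379167, running G = 0.629167
t=2: π = [0.1736, 0.1146, 0.1782, 0.1736, 0.1968, 0.1632], E[r] = 0.5683, γ^t·E[r] = 0.278461, running G = 0.907627
t=3: π = [0.1728, 0.1120, 0.1794, 0.1728, 0.1958, 0.1671], E[r] = 0.5589, γ^t·E[r] = 0.191713, running G = 1.099341
t=4: π = [0.1728, 0.1113, 0.1801, 0.1728, 0.1964, 0.1666], E[r] = 0.5580, γ^t·E[r] = 0.133981, running G = 1.233322
t=5: π = [0.1729, 0.1112, 0.1800, 0.1729, 0.1964, 0.1666], E[r] = 0.5581, γ^t·E[r] = 0.093806, running G = 1.327128
t=6: π = [0.1729, 0.1111, 0.1800, 0.1729, 0.1964, 0.1666], E[r] = 0.5581, γ^t·E[r] = 0.065658, running G = 1.392786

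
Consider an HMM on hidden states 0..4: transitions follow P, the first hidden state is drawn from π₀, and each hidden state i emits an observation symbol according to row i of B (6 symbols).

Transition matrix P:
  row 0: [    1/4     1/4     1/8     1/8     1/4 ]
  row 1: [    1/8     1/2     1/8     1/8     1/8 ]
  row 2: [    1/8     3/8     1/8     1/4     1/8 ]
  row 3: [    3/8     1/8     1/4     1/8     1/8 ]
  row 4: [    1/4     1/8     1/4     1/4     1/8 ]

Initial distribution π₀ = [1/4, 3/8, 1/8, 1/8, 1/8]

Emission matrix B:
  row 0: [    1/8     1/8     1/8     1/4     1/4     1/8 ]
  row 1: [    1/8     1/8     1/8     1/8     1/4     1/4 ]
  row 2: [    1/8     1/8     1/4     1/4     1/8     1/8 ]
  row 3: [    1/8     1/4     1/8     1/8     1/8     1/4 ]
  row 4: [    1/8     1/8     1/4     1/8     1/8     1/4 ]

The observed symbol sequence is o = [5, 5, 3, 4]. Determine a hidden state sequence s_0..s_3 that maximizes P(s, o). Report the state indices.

path = [1, 1, 1, 1]

t=0: δ = [3.125e-02, 9.375e-02, 1.562e-02, 3.125e-02, 3.125e-02]  (obs o_0=5)
t=1: δ = [1.465e-03, 1.172e-02, 1.465e-03, 2.930e-03, 2.930e-03]  ψ = [1, 1, 1, 1, 1]  (obs o_1=5)
t=2: δ = [3.662e-04, 7.324e-04, 3.662e-04, 1.831e-04, 1.831e-04]  ψ = [1, 1, 1, 1, 1]  (obs o_2=3)
t=3: δ = [2.289e-05, 9.155e-05, 1.144e-05, 1.144e-05, 1.144e-05]  ψ = [0, 1, 1, 1, 0]  (obs o_3=4)
backtrack: best end state = 1; path = [1, 1, 1, 1]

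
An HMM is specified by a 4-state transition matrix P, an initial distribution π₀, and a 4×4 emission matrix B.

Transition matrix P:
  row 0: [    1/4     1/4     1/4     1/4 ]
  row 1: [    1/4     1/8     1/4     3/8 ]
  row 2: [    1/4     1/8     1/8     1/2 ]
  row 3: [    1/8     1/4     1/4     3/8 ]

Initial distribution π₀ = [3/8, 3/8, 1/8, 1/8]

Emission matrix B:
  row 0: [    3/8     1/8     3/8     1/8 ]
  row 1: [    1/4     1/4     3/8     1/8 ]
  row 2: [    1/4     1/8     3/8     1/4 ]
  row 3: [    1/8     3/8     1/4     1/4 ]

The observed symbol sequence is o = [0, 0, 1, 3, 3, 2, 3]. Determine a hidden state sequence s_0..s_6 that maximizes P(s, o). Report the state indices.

t=0: δ = [1.406e-01, 9.375e-02, 3.125e-02, 1.562e-02]  (obs o_0=0)
t=1: δ = [1.318e-02, 8.789e-03, 8.789e-03, 4.395e-03]  ψ = [0, 0, 0, 0]  (obs o_1=0)
t=2: δ = [4.120e-04, 8.240e-04, 4.120e-04, 1.648e-03]  ψ = [0, 0, 0, 2]  (obs o_2=1)
t=3: δ = [2.575e-05, 5.150e-05, 1.030e-04, 1.545e-04]  ψ = [1, 3, 3, 3]  (obs o_3=3)
t=4: δ = [3.219e-06, 4.828e-06, 9.656e-06, 1.448e-05]  ψ = [2, 3, 3, 3]  (obs o_4=3)
t=5: δ = [9.052e-07, 1.358e-06, 1.358e-06, 1.358e-06]  ψ = [2, 3, 3, 3]  (obs o_5=2)
t=6: δ = [4.243e-08, 4.243e-08, 8.487e-08, 1.697e-07]  ψ = [1, 3, 1, 2]  (obs o_6=3)
backtrack: best end state = 3; path = [0, 2, 3, 3, 3, 2, 3]

path = [0, 2, 3, 3, 3, 2, 3]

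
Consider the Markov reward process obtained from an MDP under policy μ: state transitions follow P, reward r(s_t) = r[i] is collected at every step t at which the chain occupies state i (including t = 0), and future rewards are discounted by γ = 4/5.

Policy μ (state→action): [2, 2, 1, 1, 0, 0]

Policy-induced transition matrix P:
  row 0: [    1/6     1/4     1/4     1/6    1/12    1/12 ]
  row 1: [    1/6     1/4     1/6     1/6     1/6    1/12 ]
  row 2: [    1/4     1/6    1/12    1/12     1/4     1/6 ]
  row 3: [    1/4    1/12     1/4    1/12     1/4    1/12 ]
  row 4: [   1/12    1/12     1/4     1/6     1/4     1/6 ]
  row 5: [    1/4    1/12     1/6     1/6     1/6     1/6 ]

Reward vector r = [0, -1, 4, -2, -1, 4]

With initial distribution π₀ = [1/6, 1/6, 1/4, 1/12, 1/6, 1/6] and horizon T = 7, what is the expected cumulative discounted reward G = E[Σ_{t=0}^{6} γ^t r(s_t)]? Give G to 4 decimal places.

G = 3.0636

t=0: π = [0.1667, 0.1667, 0.2500, 0.0833, 0.1667, 0.1667], E[r] = 1.1667, γ^t·E[r] = 1.166667, running G = 1.166667
t=1: π = [0.1944, 0.1597, 0.1806, 0.1389, 0.1944, 0.1319], E[r] = 0.6181, γ^t·E[r] = 0.494444, running G = 1.661111
t=2: π = [0.1881, 0.1574, 0.1956, 0.1400, 0.1933, 0.1256], E[r] = 0.6539, γ^t·E[r] = 0.418519, running G = 2.079630
t=3: π = [0.1890, 0.1572, 0.1938, 0.1387, 0.1951, 0.1262], E[r] = 0.6504, γ^t·E[r] = 0.333012, running G = 2.412642
t=4: π = [0.1886, 0.1572, 0.1941, 0.1390, 0.1949, 0.1263], E[r] = 0.6514, γ^t·E[r] = 0.266798, running G = 2.679440
t=5: π = [0.1887, 0.1571, 0.1940, 0.1389, 0.1949, 0.1263], E[r] = 0.6513, γ^t·E[r] = 0.213416, running G = 2.892857
t=6: π = [0.1887, 0.1571, 0.1940, 0.1389, 0.1949, 0.1263], E[r] = 0.6513, γ^t·E[r] = 0.170744, running G = 3.063600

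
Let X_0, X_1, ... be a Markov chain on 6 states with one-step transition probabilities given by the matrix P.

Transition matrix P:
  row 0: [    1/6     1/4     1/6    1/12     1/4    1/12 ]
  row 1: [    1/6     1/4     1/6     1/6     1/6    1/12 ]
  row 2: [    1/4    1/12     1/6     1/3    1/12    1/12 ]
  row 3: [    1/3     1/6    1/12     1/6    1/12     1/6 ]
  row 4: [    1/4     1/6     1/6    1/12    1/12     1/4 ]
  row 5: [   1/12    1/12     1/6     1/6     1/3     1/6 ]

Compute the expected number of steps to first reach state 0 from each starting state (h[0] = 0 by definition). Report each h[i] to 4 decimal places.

h = [0.0000, 4.7516, 4.2604, 4.0538, 4.4991, 5.1376]

First-step conditioning: h[0] = 0; for i ≠ 0, h[i] = 1 + Σ_k P[i][k]·h[k].
  h[1] = 1 + 1/4·h[1] + 1/6·h[2] + 1/6·h[3] + 1/6·h[4] + 1/12·h[5]
  h[2] = 1 + 1/12·h[1] + 1/6·h[2] + 1/3·h[3] + 1/12·h[4] + 1/12·h[5]
  h[3] = 1 + 1/6·h[1] + 1/12·h[2] + 1/6·h[3] + 1/12·h[4] + 1/6·h[5]
  h[4] = 1 + 1/6·h[1] + 1/6·h[2] + 1/12·h[3] + 1/12·h[4] + 1/4·h[5]
  h[5] = 1 + 1/12·h[1] + 1/6·h[2] + 1/6·h[3] + 1/3·h[4] + 1/6·h[5]
Solving the 5×5 linear system over states ≠ 0 gives exactly h = [0, 242364/51007, 217308/51007, 206772/51007, 229488/51007, 262056/51007] (h[0] = 0 is the target).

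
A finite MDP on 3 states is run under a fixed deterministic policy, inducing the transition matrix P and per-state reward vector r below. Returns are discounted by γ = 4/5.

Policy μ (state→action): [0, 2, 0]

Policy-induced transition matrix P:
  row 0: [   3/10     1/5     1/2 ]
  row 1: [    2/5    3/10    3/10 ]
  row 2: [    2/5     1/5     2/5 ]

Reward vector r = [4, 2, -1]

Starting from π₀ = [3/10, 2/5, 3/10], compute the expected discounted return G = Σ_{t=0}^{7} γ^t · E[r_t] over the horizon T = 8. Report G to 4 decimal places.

t=0: π = [0.3000, 0.4000, 0.3000], E[r] = 1.7000, γ^t·E[r] = 1.700000, running G = 1.700000
t=1: π = [0.3700, 0.2400, 0.3900], E[r] = 1.5700, γ^t·E[r] = 1.256000, running G = 2.956000
t=2: π = [0.3630, 0.2240, 0.4130], E[r] = 1.4870, γ^t·E[r] = 0.951680, running G = 3.907680
t=3: π = [0.3637, 0.2224, 0.4139], E[r] = 1.4857, γ^t·E[r] = 0.760678, running G = 4.668358
t=4: π = [0.3636, 0.2222, 0.4141], E[r] = 1.4849, γ^t·E[r] = 0.608203, running G = 5.276561
t=5: π = [0.3636, 0.2222, 0.4141], E[r] = 1.4849, γ^t·E[r] = 0.486558, running G = 5.763119
t=6: π = [0.3636, 0.2222, 0.4141], E[r] = 1.4848, γ^t·E[r] = 0.389244, running G = 6.152363
t=7: π = [0.3636, 0.2222, 0.4141], E[r] = 1.4848, γ^t·E[r] = 0.311395, running G = 6.463759

G = 6.4638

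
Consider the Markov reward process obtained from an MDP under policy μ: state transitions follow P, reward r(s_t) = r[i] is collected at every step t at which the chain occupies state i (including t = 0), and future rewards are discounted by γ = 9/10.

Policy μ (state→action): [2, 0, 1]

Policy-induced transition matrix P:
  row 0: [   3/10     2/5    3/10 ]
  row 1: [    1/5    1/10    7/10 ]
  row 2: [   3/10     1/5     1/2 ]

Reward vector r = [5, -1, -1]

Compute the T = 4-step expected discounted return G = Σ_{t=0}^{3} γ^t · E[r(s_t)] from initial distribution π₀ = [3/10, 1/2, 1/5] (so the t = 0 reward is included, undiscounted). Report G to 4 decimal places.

G = 2.2790

t=0: π = [0.3000, 0.5000, 0.2000], E[r] = 0.8000, γ^t·E[r] = 0.800000, running G = 0.800000
t=1: π = [0.2500, 0.2100, 0.5400], E[r] = 0.5000, γ^t·E[r] = 0.450000, running G = 1.250000
t=2: π = [0.2790, 0.2290, 0.4920], E[r] = 0.6740, γ^t·E[r] = 0.545940, running G = 1.795940
t=3: π = [0.2771, 0.2329, 0.4900], E[r] = 0.6626, γ^t·E[r] = 0.483035, running G = 2.278975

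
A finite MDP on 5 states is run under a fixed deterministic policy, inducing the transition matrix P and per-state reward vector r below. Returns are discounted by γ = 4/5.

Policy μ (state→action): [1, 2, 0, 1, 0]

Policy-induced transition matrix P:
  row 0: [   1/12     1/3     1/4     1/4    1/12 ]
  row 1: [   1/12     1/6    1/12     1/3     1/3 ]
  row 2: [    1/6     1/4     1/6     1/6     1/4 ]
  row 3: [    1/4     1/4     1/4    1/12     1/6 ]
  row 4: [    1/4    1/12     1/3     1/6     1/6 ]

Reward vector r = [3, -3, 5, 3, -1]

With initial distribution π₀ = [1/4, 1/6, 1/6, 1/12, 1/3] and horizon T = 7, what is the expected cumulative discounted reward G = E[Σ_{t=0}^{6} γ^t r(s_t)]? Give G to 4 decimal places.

t=0: π = [0.2500, 0.1667, 0.1667, 0.0833, 0.3333], E[r] = 1.0000, γ^t·E[r] = 1.000000, running G = 1.000000
t=1: π = [0.1667, 0.2014, 0.2361, 0.2083, 0.1875], E[r] = 1.5139, γ^t·E[r] = 1.211111, running G = 2.211111
t=2: π = [0.1690, 0.2159, 0.2124, 0.1968, 0.2060], E[r] = 1.3056, γ^t·E[r] = 0.835556, running G = 3.046667
t=3: π = [0.1682, 0.2118, 0.2135, 0.2003, 0.2063], E[r] = 1.3314, γ^t·E[r] = 0.681679, running G = 3.728346
t=4: π = [0.1689, 0.2120, 0.2141, 0.1993, 0.2057], E[r] = 1.3333, γ^t·E[r] = 0.546127, running G = 4.274472
t=5: π = [0.1687, 0.2121, 0.2140, 0.1995, 0.2058], E[r] = 1.3322, γ^t·E[r] = 0.436524, running G = 4.710996
t=6: π = [0.1687, 0.2121, 0.2140, 0.1995, 0.2058], E[r] = 1.3322, γ^t·E[r] = 0.349238, running G = 5.060234

G = 5.0602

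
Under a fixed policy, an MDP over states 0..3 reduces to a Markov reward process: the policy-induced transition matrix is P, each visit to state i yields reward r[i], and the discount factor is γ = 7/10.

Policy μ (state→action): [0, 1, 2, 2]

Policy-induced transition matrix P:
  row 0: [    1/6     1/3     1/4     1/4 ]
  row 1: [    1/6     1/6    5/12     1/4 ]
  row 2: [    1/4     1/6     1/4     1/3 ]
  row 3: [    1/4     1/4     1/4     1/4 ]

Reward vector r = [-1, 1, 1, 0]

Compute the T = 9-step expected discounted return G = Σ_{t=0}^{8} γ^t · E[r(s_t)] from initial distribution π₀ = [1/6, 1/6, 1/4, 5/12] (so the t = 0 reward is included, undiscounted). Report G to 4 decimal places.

G = 0.8991

t=0: π = [0.1667, 0.1667, 0.2500, 0.4167], E[r] = 0.2500, γ^t·E[r] = 0.250000, running G = 0.250000
t=1: π = [0.2222, 0.2292, 0.2778, 0.2708], E[r] = 0.2847, γ^t·E[r] = 0.199306, running G = 0.449306
t=2: π = [0.2124, 0.2263, 0.2882, 0.2731], E[r] = 0.3021, γ^t·E[r] = 0.148021, running G = 0.597326
t=3: π = [0.2134, 0.2248, 0.2877, 0.2740], E[r] = 0.2991, γ^t·E[r] = 0.102589, running G = 0.699915
t=4: π = [0.2135, 0.2251, 0.2875, 0.2740], E[r] = 0.2991, γ^t·E[r] = 0.071807, running G = 0.771722
t=5: π = [0.2135, 0.2251, 0.2875, 0.2740], E[r] = 0.2991, γ^t·E[r] = 0.050276, running G = 0.821998
t=6: π = [0.2135, 0.2251, 0.2875, 0.2740], E[r] = 0.2991, γ^t·E[r] = 0.035192, running G = 0.857190
t=7: π = [0.2135, 0.2251, 0.2875, 0.2740], E[r] = 0.2991, γ^t·E[r] = 0.024635, running G = 0.881825
t=8: π = [0.2135, 0.2251, 0.2875, 0.2740], E[r] = 0.2991, γ^t·E[r] = 0.017244, running G = 0.899069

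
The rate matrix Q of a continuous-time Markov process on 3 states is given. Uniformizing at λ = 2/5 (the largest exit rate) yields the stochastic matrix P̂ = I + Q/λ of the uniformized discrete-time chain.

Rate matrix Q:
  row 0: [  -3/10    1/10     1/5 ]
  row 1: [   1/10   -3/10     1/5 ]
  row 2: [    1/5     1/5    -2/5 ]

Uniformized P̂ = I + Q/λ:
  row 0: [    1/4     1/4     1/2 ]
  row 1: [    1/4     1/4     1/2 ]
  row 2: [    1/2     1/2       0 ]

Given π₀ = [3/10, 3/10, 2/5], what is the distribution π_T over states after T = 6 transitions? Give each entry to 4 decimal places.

t=0: π = [0.3000, 0.3000, 0.4000]
t=1: π = [0.3500, 0.3500, 0.3000]
t=2: π = [0.3250, 0.3250, 0.3500]
t=3: π = [0.3375, 0.3375, 0.3250]
t=4: π = [0.3313, 0.3313, 0.3375]
t=5: π = [0.3344, 0.3344, 0.3313]
t=6: π = [0.3328, 0.3328, 0.3344]

π = [0.3328, 0.3328, 0.3344]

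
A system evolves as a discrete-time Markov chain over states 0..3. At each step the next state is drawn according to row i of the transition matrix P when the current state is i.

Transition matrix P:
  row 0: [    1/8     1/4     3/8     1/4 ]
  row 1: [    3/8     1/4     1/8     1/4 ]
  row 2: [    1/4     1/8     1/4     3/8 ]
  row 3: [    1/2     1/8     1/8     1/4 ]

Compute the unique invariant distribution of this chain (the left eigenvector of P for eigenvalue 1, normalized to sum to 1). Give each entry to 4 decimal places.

π = [0.3049, 0.1864, 0.2300, 0.2787]

Balance equations π_j = Σ_i π_i·P[i][j]:
  π_0 = 1/8·π_0 + 3/8·π_1 + 1/4·π_2 + 1/2·π_3
  π_1 = 1/4·π_0 + 1/4·π_1 + 1/8·π_2 + 1/8·π_3
  π_2 = 3/8·π_0 + 1/8·π_1 + 1/4·π_2 + 1/8·π_3
  normalize: π_0 + π_1 + π_2 + π_3 = 1
Solving the linear system gives exactly π = [25/82, 107/574, 66/287, 80/287].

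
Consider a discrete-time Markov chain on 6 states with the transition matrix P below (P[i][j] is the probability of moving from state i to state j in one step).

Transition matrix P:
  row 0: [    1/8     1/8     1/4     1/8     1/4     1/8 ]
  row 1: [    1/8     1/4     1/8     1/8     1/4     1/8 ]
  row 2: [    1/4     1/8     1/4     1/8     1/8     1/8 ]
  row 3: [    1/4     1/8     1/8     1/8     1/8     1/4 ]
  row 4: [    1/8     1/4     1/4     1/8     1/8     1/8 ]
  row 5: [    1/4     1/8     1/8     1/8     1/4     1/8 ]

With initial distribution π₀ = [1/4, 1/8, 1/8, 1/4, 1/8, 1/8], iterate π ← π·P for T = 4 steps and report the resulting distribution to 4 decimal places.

t=0: π = [0.2500, 0.1250, 0.1250, 0.2500, 0.1250, 0.1250]
t=1: π = [0.1875, 0.1563, 0.1875, 0.1250, 0.1875, 0.1563]
t=2: π = [0.1836, 0.1680, 0.1953, 0.1250, 0.1875, 0.1406]
t=3: π = [0.1826, 0.1694, 0.1958, 0.1250, 0.1865, 0.1406]
t=4: π = [0.1827, 0.1695, 0.1956, 0.1250, 0.1866, 0.1406]

π = [0.1827, 0.1695, 0.1956, 0.1250, 0.1866, 0.1406]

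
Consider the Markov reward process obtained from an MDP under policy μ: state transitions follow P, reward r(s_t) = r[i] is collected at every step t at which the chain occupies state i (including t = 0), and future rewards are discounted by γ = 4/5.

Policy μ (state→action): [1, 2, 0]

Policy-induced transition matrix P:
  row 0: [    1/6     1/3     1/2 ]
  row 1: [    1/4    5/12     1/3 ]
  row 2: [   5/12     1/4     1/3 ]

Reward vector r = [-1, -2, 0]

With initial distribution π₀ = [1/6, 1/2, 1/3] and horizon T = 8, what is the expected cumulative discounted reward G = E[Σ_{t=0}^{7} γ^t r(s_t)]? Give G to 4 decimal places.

G = -4.1947

t=0: π = [0.1667, 0.5000, 0.3333], E[r] = -1.1667, γ^t·E[r] = -1.166667, running G = -1.166667
t=1: π = [0.2917, 0.3472, 0.3611], E[r] = -0.9861, γ^t·E[r] = -0.788889, running G = -1.955556
t=2: π = [0.2859, 0.3322, 0.3819], E[r] = -0.9502, γ^t·E[r] = -0.608148, running G = -2.563704
t=3: π = [0.2898, 0.3292, 0.3810], E[r] = -0.9482, γ^t·E[r] = -0.485481, running G = -3.049185
t=4: π = [0.2893, 0.3290, 0.3816], E[r] = -0.9474, γ^t·E[r] = -0.388046, running G = -3.437231
t=5: π = [0.2895, 0.3289, 0.3816], E[r] = -0.9474, γ^t·E[r] = -0.310441, running G = -3.747672
t=6: π = [0.2895, 0.3289, 0.3816], E[r] = -0.9474, γ^t·E[r] = -0.248347, running G = -3.996019
t=7: π = [0.2895, 0.3289, 0.3816], E[r] = -0.9474, γ^t·E[r] = -0.198678, running G = -4.194697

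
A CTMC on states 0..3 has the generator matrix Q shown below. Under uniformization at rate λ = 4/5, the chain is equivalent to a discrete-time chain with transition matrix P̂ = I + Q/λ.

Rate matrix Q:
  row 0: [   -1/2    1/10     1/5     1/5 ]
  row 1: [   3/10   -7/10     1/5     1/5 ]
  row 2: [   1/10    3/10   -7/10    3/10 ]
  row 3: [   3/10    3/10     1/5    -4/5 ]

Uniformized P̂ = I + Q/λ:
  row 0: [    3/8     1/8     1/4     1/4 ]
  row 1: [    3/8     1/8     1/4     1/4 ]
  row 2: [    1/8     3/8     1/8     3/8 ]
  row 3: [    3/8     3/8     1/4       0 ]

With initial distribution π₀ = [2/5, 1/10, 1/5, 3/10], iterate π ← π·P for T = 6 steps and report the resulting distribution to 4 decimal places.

π = [0.3194, 0.2361, 0.2222, 0.2222]

t=0: π = [0.4000, 0.1000, 0.2000, 0.3000]
t=1: π = [0.3250, 0.2500, 0.2250, 0.2000]
t=2: π = [0.3188, 0.2313, 0.2219, 0.2281]
t=3: π = [0.3195, 0.2375, 0.2223, 0.2207]
t=4: π = [0.3194, 0.2357, 0.2222, 0.2226]
t=5: π = [0.3194, 0.2362, 0.2222, 0.2221]
t=6: π = [0.3194, 0.2361, 0.2222, 0.2222]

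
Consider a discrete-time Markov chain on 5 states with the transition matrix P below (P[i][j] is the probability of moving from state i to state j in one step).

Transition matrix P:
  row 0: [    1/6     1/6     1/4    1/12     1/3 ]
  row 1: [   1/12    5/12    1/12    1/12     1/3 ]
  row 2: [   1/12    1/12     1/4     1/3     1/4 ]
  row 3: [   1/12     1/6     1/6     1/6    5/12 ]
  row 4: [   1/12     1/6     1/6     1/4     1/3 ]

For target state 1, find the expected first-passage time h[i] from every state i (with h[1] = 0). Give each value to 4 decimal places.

h = [6.6849, 0.0000, 7.2329, 6.6301, 6.6301]

First-step conditioning: h[1] = 0; for i ≠ 1, h[i] = 1 + Σ_k P[i][k]·h[k].
  h[0] = 1 + 1/6·h[0] + 1/4·h[2] + 1/12·h[3] + 1/3·h[4]
  h[2] = 1 + 1/12·h[0] + 1/4·h[2] + 1/3·h[3] + 1/4·h[4]
  h[3] = 1 + 1/12·h[0] + 1/6·h[2] + 1/6·h[3] + 5/12·h[4]
  h[4] = 1 + 1/12·h[0] + 1/6·h[2] + 1/4·h[3] + 1/3·h[4]
Solving the 4×4 linear system over states ≠ 1 gives exactly h = [488/73, 0, 528/73, 484/73, 484/73] (h[1] = 0 is the target).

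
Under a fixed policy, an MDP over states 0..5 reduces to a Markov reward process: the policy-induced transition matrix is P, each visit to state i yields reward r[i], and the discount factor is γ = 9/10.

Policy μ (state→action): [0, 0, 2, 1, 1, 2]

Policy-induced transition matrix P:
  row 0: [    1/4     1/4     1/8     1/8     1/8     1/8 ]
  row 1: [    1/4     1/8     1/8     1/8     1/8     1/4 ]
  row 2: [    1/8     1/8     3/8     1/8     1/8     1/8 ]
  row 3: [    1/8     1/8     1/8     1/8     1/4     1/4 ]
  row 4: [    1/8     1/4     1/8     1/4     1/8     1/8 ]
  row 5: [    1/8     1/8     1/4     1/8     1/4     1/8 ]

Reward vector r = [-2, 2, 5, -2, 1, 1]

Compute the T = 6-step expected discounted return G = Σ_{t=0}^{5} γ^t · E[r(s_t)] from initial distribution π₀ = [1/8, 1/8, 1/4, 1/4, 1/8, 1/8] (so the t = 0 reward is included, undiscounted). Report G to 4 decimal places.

t=0: π = [0.1250, 0.1250, 0.2500, 0.2500, 0.1250, 0.1250], E[r] = 1.0000, γ^t·E[r] = 1.000000, running G = 1.000000
t=1: π = [0.1563, 0.1563, 0.2031, 0.1406, 0.1719, 0.1719], E[r] = 1.0781, γ^t·E[r] = 0.970313, running G = 1.970313
t=2: π = [0.1641, 0.1660, 0.1973, 0.1465, 0.1641, 0.1621], E[r] = 1.0234, γ^t·E[r] = 0.828984, running G = 2.799297
t=3: π = [0.1663, 0.1660, 0.1946, 0.1455, 0.1636, 0.1641], E[r] = 1.0090, γ^t·E[r] = 0.735585, running G = 3.534882
t=4: π = [0.1665, 0.1662, 0.1942, 0.1454, 0.1637, 0.1639], E[r] = 1.0069, γ^t·E[r] = 0.660625, running G = 4.195507
t=5: π = [0.1666, 0.1663, 0.1940, 0.1455, 0.1637, 0.1640], E[r] = 1.0062, γ^t·E[r] = 0.594168, running G = 4.789676

G = 4.7897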